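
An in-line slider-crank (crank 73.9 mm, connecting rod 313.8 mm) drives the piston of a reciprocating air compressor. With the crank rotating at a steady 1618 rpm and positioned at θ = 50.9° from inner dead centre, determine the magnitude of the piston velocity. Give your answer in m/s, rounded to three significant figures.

ω = 2π·1618/60 = 169.4 rad/s
For an in-line slider-crank, x = r cosθ + √(L² − r² sin²θ), so v = −rω sinθ·[1 + r cosθ/√(L² − r² sin²θ)].
With r = 0.0739 m, L = 0.3138 m, θ = 50.9°: √(L² − r² sin²θ) = 0.30851 m.
v = −0.0739·169.4·0.77605·[1 + 0.0739·0.63068/0.30851] = -11.185 m/s.
|v| = 11.185 m/s.

11.2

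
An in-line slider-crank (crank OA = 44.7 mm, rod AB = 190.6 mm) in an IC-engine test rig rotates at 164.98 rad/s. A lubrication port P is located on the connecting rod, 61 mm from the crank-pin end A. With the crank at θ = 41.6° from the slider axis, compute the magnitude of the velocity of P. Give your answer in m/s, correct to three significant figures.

ω = 165 rad/s.  Crank-pin speed |V_A| = rω = 7.3746 m/s, perpendicular to OA.
Rod angle: sinφ = −(r/L) sinθ ⇒ φ = -8.958°; ω_rod = −rω cosθ/√(L²−r²sin²θ) = -29.291 rad/s.
V_P = V_A + ω_rod × AP, with AP = 0.061 m along the rod.
Components: V_Px = −rω sinθ − a·ω_rod·sinφ = -5.1744 m/s;  V_Py = rω cosθ + a·ω_rod·cosφ = +3.7498 m/s.
|V_P| = √(V_Px² + V_Py²) = 6.3902 m/s.

6.39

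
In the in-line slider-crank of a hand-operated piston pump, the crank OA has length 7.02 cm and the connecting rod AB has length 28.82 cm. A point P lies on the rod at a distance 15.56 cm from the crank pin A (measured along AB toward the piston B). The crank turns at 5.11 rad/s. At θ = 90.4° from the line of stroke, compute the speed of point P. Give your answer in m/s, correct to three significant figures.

0.358

ω = 5.11 rad/s.  Crank-pin speed |V_A| = rω = 0.35872 m/s, perpendicular to OA.
Rod angle: sinφ = −(r/L) sinθ ⇒ φ = -14.098°; ω_rod = −rω cosθ/√(L²−r²sin²θ) = +0.0089594 rad/s.
V_P = V_A + ω_rod × AP, with AP = 0.1556 m along the rod.
Components: V_Px = −rω sinθ − a·ω_rod·sinφ = -0.35837 m/s;  V_Py = rω cosθ + a·ω_rod·cosφ = -0.0011522 m/s.
|V_P| = √(V_Px² + V_Py²) = 0.35838 m/s.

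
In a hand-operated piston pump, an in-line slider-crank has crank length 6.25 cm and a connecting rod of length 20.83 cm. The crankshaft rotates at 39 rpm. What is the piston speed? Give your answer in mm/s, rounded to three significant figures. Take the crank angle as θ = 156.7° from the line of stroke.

72.9

ω = 2π·39/60 = 4.084 rad/s
For an in-line slider-crank, x = r cosθ + √(L² − r² sin²θ), so v = −rω sinθ·[1 + r cosθ/√(L² − r² sin²θ)].
With r = 0.0625 m, L = 0.2083 m, θ = 156.7°: √(L² − r² sin²θ) = 0.20683 m.
v = −0.0625·4.084·0.39555·[1 + 0.0625·-0.91845/0.20683] = -0.072943 m/s.
|v| = 0.072943 m/s = 72.943 mm/s.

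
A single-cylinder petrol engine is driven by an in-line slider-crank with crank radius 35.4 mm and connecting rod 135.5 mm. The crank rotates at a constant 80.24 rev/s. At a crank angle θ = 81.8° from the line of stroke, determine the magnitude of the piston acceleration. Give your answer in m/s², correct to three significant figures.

1050

ω = 2π·80.2 = 504.2 rad/s
x(θ) = r cosθ + √(L² − r² sin²θ); with ω constant, a = ω²·d²x/dθ².
d²x/dθ² = −r cosθ − r²(cos2θ)/√u − r⁴ sin²2θ/(4u^{3/2}),  u = L² − r² sin²θ = 0.0171326 m².
Substituting r = 0.0354 m, L = 0.1355 m, θ = 81.8°: d²x/dθ² = +0.0041215 m.
a = ω²·d²x/dθ² = (504.2)²·(+0.0041215) = +1047.6 m/s²;  |a| = 1047.6 m/s².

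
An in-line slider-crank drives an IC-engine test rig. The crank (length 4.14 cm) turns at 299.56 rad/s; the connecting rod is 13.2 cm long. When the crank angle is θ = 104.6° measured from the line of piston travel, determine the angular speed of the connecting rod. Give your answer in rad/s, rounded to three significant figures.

24.9

ω = 299.6 rad/s
The rod makes angle φ with the slider axis where L sinφ = r sinθ; differentiating, L cosφ·φ̇ = r ω cosθ.
L cosφ = √(L² − r² sin²θ) = 0.12577 m.
|ω_rod| = r ω |cosθ| / √(L² − r² sin²θ) = 0.0414·299.6·0.25207/0.12577 = 24.855 rad/s.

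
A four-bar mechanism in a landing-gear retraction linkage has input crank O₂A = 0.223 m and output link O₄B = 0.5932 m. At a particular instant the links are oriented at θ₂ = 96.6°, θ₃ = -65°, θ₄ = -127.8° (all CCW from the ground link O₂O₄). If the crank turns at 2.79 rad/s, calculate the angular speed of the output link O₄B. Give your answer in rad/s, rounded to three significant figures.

ω₂ = 2.79 rad/s
Differentiating the loop-closure r₂e^{iθ₂}+r₃e^{iθ₃}=r₁+r₄e^{iθ₄} gives r₂ω₂e^{iθ₂}+r₃ω₃e^{iθ₃}=r₄ω₄e^{iθ₄}.
Eliminating the other unknown: ω₄ = r₂ω₂ sin(θ₂−θ₃) / [r₄ sin(θ₄−θ₃)].
Numerator sine = +0.31565; denominator sine = -0.88942.
Result = 0.223·2.79·(+0.31565) / (0.5932·(-0.88942)) = -0.37223 rad/s; magnitude 0.37223 rad/s.

0.372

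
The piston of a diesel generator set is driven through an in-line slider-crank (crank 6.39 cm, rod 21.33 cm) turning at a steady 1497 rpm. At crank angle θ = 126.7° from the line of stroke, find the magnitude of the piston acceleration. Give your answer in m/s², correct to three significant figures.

ω = 2π·1497/60 = 156.8 rad/s
x(θ) = r cosθ + √(L² − r² sin²θ); with ω constant, a = ω²·d²x/dθ².
d²x/dθ² = −r cosθ − r²(cos2θ)/√u − r⁴ sin²2θ/(4u^{3/2}),  u = L² − r² sin²θ = 0.042872 m².
Substituting r = 0.0639 m, L = 0.2133 m, θ = 126.7°: d²x/dθ² = +0.043391 m.
a = ω²·d²x/dθ² = (156.8)²·(+0.043391) = +1066.3 m/s²;  |a| = 1066.3 m/s².

1070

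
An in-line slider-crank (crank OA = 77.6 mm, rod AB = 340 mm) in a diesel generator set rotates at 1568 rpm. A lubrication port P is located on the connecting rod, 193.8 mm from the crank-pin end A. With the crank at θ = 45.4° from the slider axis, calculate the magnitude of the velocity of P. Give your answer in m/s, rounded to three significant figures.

10.6

ω = 164.2 rad/s.  Crank-pin speed |V_A| = rω = 12.742 m/s, perpendicular to OA.
Rod angle: sinφ = −(r/L) sinθ ⇒ φ = -9.353°; ω_rod = −rω cosθ/√(L²−r²sin²θ) = -26.669 rad/s.
V_P = V_A + ω_rod × AP, with AP = 0.1938 m along the rod.
Components: V_Px = −rω sinθ − a·ω_rod·sinφ = -9.9125 m/s;  V_Py = rω cosθ + a·ω_rod·cosφ = +3.8471 m/s.
|V_P| = √(V_Px² + V_Py²) = 10.633 m/s.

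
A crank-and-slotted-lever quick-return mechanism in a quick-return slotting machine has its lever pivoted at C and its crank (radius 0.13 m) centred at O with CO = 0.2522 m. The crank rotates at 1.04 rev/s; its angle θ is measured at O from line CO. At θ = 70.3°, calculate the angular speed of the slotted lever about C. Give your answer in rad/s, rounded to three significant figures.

ω = 6.535 rad/s (from 1.04 rev/s).
Crank pin A relative to C: A = (d + r cosθ, r sinθ); lever angle φ = atan2(r sinθ, d + r cosθ).
Differentiating tanφ: φ̇ = rω(d cosθ + r)/(d² + r² + 2dr cosθ).
d² + r² + 2dr cosθ = |CA|² = 0.102609 m²;  d cosθ + r = +0.21502 m.
|ω_lever| = |0.13·6.535·+0.21502| / 0.102609 = 1.7801 rad/s.

1.78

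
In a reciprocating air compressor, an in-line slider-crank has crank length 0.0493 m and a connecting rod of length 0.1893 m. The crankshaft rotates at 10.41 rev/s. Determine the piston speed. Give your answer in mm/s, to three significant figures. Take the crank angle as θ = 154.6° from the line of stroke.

1060

ω = 2π·10.4 = 65.41 rad/s
For an in-line slider-crank, x = r cosθ + √(L² − r² sin²θ), so v = −rω sinθ·[1 + r cosθ/√(L² − r² sin²θ)].
With r = 0.0493 m, L = 0.1893 m, θ = 154.6°: √(L² − r² sin²θ) = 0.18812 m.
v = −0.0493·65.41·0.42894·[1 + 0.0493·-0.90334/0.18812] = -1.0557 m/s.
|v| = 1.0557 m/s = 1055.7 mm/s.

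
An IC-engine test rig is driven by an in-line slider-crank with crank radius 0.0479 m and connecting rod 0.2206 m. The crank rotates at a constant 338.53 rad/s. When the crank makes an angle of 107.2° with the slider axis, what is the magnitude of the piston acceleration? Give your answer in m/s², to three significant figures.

2620

ω = 338.5 rad/s
x(θ) = r cosθ + √(L² − r² sin²θ); with ω constant, a = ω²·d²x/dθ².
d²x/dθ² = −r cosθ − r²(cos2θ)/√u − r⁴ sin²2θ/(4u^{3/2}),  u = L² − r² sin²θ = 0.0465706 m².
Substituting r = 0.0479 m, L = 0.2206 m, θ = 107.2°: d²x/dθ² = +0.022895 m.
a = ω²·d²x/dθ² = (338.5)²·(+0.022895) = +2623.9 m/s²;  |a| = 2623.9 m/s².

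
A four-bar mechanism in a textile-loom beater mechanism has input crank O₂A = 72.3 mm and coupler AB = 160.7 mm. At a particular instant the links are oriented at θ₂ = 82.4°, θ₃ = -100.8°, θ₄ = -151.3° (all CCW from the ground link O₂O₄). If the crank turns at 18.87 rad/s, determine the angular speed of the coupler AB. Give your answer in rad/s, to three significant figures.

ω₂ = 18.87 rad/s
Differentiating the loop-closure r₂e^{iθ₂}+r₃e^{iθ₃}=r₁+r₄e^{iθ₄} gives r₂ω₂e^{iθ₂}+r₃ω₃e^{iθ₃}=r₄ω₄e^{iθ₄}.
Eliminating the other unknown: ω₃ = r₂ω₂ sin(θ₄−θ₂) / [r₃ sin(θ₃−θ₄)].
Numerator sine = +0.80593; denominator sine = +0.77162.
Result = 0.0723·18.87·(+0.80593) / (0.1607·(+0.77162)) = +8.8672 rad/s; magnitude 8.8672 rad/s.

8.87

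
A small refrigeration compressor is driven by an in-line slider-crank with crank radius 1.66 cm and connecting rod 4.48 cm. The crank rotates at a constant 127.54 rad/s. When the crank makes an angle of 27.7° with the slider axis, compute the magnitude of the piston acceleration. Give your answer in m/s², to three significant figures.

299

ω = 127.5 rad/s
x(θ) = r cosθ + √(L² − r² sin²θ); with ω constant, a = ω²·d²x/dθ².
d²x/dθ² = −r cosθ − r²(cos2θ)/√u − r⁴ sin²2θ/(4u^{3/2}),  u = L² − r² sin²θ = 0.0019475 m².
Substituting r = 0.0166 m, L = 0.0448 m, θ = 27.7°: d²x/dθ² = -0.018393 m.
a = ω²·d²x/dθ² = (127.5)²·(-0.018393) = -299.19 m/s²;  |a| = 299.19 m/s².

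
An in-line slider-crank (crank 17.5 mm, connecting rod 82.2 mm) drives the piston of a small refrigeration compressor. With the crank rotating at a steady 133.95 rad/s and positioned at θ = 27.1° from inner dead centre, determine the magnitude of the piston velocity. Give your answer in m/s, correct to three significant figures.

ω = 133.9 rad/s
For an in-line slider-crank, x = r cosθ + √(L² − r² sin²θ), so v = −rω sinθ·[1 + r cosθ/√(L² − r² sin²θ)].
With r = 0.0175 m, L = 0.0822 m, θ = 27.1°: √(L² − r² sin²θ) = 0.081813 m.
v = −0.0175·133.9·0.45554·[1 + 0.0175·0.89021/0.081813] = -1.2712 m/s.
|v| = 1.2712 m/s.

1.27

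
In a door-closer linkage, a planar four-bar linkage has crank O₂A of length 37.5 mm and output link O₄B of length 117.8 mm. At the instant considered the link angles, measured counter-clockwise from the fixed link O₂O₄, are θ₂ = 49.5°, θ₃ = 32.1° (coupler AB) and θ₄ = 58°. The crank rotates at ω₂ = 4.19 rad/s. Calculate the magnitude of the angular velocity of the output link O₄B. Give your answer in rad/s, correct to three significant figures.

0.913

ω₂ = 4.19 rad/s
Differentiating the loop-closure r₂e^{iθ₂}+r₃e^{iθ₃}=r₁+r₄e^{iθ₄} gives r₂ω₂e^{iθ₂}+r₃ω₃e^{iθ₃}=r₄ω₄e^{iθ₄}.
Eliminating the other unknown: ω₄ = r₂ω₂ sin(θ₂−θ₃) / [r₄ sin(θ₄−θ₃)].
Numerator sine = +0.29904; denominator sine = +0.43680.
Result = 0.0375·4.19·(+0.29904) / (0.1178·(+0.43680)) = +0.91316 rad/s; magnitude 0.91316 rad/s.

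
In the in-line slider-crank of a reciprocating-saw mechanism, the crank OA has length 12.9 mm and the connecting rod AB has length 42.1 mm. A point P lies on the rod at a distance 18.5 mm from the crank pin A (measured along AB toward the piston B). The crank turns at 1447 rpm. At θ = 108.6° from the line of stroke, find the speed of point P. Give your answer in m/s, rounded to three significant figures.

1.80

ω = 151.5 rad/s.  Crank-pin speed |V_A| = rω = 1.9547 m/s, perpendicular to OA.
Rod angle: sinφ = −(r/L) sinθ ⇒ φ = -16.882°; ω_rod = −rω cosθ/√(L²−r²sin²θ) = +15.476 rad/s.
V_P = V_A + ω_rod × AP, with AP = 0.0185 m along the rod.
Components: V_Px = −rω sinθ − a·ω_rod·sinφ = -1.7695 m/s;  V_Py = rω cosθ + a·ω_rod·cosφ = -0.3495 m/s.
|V_P| = √(V_Px² + V_Py²) = 1.8037 m/s.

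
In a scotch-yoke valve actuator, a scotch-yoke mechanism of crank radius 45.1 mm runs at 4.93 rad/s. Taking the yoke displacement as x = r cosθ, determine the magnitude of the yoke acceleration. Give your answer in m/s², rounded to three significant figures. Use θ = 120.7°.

0.560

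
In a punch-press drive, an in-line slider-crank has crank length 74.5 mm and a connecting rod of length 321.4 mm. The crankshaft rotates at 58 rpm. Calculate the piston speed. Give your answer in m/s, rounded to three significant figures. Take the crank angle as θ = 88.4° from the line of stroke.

0.455

ω = 2π·58/60 = 6.074 rad/s
For an in-line slider-crank, x = r cosθ + √(L² − r² sin²θ), so v = −rω sinθ·[1 + r cosθ/√(L² − r² sin²θ)].
With r = 0.0745 m, L = 0.3214 m, θ = 88.4°: √(L² − r² sin²θ) = 0.31265 m.
v = −0.0745·6.074·0.99961·[1 + 0.0745·0.02792/0.31265] = -0.45533 m/s.
|v| = 0.45533 m/s.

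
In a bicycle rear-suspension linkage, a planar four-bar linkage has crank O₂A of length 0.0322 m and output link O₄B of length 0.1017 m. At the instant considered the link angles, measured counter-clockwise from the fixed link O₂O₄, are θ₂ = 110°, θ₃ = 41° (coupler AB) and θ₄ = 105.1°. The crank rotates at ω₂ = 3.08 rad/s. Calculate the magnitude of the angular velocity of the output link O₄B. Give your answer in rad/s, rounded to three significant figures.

ω₂ = 3.08 rad/s
Differentiating the loop-closure r₂e^{iθ₂}+r₃e^{iθ₃}=r₁+r₄e^{iθ₄} gives r₂ω₂e^{iθ₂}+r₃ω₃e^{iθ₃}=r₄ω₄e^{iθ₄}.
Eliminating the other unknown: ω₄ = r₂ω₂ sin(θ₂−θ₃) / [r₄ sin(θ₄−θ₃)].
Numerator sine = +0.93358; denominator sine = +0.89956.
Result = 0.0322·3.08·(+0.93358) / (0.1017·(+0.89956)) = +1.0121 rad/s; magnitude 1.0121 rad/s.

1.01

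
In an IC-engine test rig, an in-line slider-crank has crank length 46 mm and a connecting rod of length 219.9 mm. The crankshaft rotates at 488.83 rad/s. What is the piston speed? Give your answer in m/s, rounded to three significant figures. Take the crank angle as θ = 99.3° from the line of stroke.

ω = 488.8 rad/s
For an in-line slider-crank, x = r cosθ + √(L² − r² sin²θ), so v = −rω sinθ·[1 + r cosθ/√(L² − r² sin²θ)].
With r = 0.046 m, L = 0.2199 m, θ = 99.3°: √(L² − r² sin²θ) = 0.21516 m.
v = −0.046·488.8·0.98686·[1 + 0.046·-0.16160/0.21516] = -21.424 m/s.
|v| = 21.424 m/s.

21.4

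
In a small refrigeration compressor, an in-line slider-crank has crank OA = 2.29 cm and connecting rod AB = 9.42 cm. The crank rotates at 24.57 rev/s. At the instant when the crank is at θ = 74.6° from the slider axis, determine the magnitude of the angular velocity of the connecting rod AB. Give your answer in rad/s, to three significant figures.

ω = 154.4 rad/s (converted from 24.57 rev/s).
The rod makes angle φ with the slider axis where L sinφ = r sinθ; differentiating, L cosφ·φ̇ = r ω cosθ.
L cosφ = √(L² − r² sin²θ) = 0.091576 m.
|ω_rod| = r ω |cosθ| / √(L² − r² sin²θ) = 0.0229·154.4·0.26556/0.091576 = 10.252 rad/s.

10.3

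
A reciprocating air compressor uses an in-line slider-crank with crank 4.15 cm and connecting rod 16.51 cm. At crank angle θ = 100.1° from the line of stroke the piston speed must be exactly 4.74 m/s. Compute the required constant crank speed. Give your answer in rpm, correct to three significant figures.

1160

For an in-line slider-crank, |v_piston| = rω|sinθ|·[1 + r cosθ/√(L² − r² sin²θ)].
With r = 0.0415 m, L = 0.1651 m, θ = 100.1°: the bracketed kinematic factor |dx/dθ| = 0.038998 m.
ω = v/|dx/dθ| = 4.74/0.038998 = 121.54 rad/s.
N = 60ω/(2π) = 1160.7 rpm.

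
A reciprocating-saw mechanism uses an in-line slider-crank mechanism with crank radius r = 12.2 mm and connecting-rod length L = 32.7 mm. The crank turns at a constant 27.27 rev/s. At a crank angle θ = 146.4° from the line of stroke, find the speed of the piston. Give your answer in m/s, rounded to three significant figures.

0.789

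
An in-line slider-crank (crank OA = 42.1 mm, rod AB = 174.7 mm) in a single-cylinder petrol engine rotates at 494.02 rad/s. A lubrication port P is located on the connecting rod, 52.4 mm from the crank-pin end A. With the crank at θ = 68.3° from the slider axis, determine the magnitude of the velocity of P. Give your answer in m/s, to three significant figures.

ω = 494 rad/s.  Crank-pin speed |V_A| = rω = 20.798 m/s, perpendicular to OA.
Rod angle: sinφ = −(r/L) sinθ ⇒ φ = -12.939°; ω_rod = −rω cosθ/√(L²−r²sin²θ) = -45.166 rad/s.
V_P = V_A + ω_rod × AP, with AP = 0.0524 m along the rod.
Components: V_Px = −rω sinθ − a·ω_rod·sinφ = -19.854 m/s;  V_Py = rω cosθ + a·ω_rod·cosφ = +5.3835 m/s.
|V_P| = √(V_Px² + V_Py²) = 20.571 m/s.

20.6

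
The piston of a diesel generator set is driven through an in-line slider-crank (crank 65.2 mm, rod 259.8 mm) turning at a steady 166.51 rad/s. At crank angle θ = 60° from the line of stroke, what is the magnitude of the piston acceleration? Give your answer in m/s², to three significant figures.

ω = 166.5 rad/s
x(θ) = r cosθ + √(L² − r² sin²θ); with ω constant, a = ω²·d²x/dθ².
d²x/dθ² = −r cosθ − r²(cos2θ)/√u − r⁴ sin²2θ/(4u^{3/2}),  u = L² − r² sin²θ = 0.0643078 m².
Substituting r = 0.0652 m, L = 0.2598 m, θ = 60°: d²x/dθ² = -0.024426 m.
a = ω²·d²x/dθ² = (166.5)²·(-0.024426) = -677.23 m/s²;  |a| = 677.23 m/s².

677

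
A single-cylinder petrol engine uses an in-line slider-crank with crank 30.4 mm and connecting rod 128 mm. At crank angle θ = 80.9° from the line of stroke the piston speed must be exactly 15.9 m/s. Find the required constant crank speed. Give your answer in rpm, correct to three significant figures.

4870

For an in-line slider-crank, |v_piston| = rω|sinθ|·[1 + r cosθ/√(L² − r² sin²θ)].
With r = 0.0304 m, L = 0.128 m, θ = 80.9°: the bracketed kinematic factor |dx/dθ| = 0.031177 m.
ω = v/|dx/dθ| = 15.9/0.031177 = 509.99 rad/s.
N = 60ω/(2π) = 4870 rpm.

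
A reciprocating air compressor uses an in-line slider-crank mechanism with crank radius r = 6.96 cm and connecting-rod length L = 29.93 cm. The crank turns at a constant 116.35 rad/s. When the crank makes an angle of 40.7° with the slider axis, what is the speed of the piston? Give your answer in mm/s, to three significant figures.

6220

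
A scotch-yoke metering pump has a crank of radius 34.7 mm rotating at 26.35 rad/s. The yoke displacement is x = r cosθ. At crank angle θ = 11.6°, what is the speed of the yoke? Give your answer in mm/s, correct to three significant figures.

184

ω = 26.35 rad/s
x = r cosθ ⇒ ẋ = −rω sinθ.
|v| = rω|sinθ| = 0.0347·26.35·|sin 11.6°| = 0.18385 m/s = 183.85 mm/s.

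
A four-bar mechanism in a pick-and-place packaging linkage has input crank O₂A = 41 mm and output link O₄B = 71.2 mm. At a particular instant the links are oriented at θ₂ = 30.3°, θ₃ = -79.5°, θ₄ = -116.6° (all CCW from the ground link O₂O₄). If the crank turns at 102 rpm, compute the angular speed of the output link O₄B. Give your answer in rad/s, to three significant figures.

9.59

ω₂ = 10.68 rad/s (from 102 rpm).
Differentiating the loop-closure r₂e^{iθ₂}+r₃e^{iθ₃}=r₁+r₄e^{iθ₄} gives r₂ω₂e^{iθ₂}+r₃ω₃e^{iθ₃}=r₄ω₄e^{iθ₄}.
Eliminating the other unknown: ω₄ = r₂ω₂ sin(θ₂−θ₃) / [r₄ sin(θ₄−θ₃)].
Numerator sine = +0.94088; denominator sine = -0.60321.
Result = 0.041·10.68·(+0.94088) / (0.0712·(-0.60321)) = -9.594 rad/s; magnitude 9.594 rad/s.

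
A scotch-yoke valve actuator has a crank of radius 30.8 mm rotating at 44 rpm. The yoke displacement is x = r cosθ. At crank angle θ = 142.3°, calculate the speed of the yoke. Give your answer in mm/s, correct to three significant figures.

ω = 4.608 rad/s (from 44 rpm).
x = r cosθ ⇒ ẋ = −rω sinθ.
|v| = rω|sinθ| = 0.0308·4.608·|sin 142.3°| = 0.086786 m/s = 86.786 mm/s.

86.8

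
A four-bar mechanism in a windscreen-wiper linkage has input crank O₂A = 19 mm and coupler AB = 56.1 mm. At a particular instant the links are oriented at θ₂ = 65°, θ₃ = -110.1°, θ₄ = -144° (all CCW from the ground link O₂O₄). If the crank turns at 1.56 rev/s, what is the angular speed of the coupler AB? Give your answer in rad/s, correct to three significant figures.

ω₂ = 9.802 rad/s (from 1.56 rev/s).
Differentiating the loop-closure r₂e^{iθ₂}+r₃e^{iθ₃}=r₁+r₄e^{iθ₄} gives r₂ω₂e^{iθ₂}+r₃ω₃e^{iθ₃}=r₄ω₄e^{iθ₄}.
Eliminating the other unknown: ω₃ = r₂ω₂ sin(θ₄−θ₂) / [r₃ sin(θ₃−θ₄)].
Numerator sine = +0.48481; denominator sine = +0.55775.
Result = 0.019·9.802·(+0.48481) / (0.0561·(+0.55775)) = +2.8856 rad/s; magnitude 2.8856 rad/s.

2.89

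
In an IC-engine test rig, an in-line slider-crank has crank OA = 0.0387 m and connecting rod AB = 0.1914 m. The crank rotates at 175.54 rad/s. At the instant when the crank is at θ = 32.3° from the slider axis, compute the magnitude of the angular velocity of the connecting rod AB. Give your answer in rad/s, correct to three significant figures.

ω = 175.5 rad/s
The rod makes angle φ with the slider axis where L sinφ = r sinθ; differentiating, L cosφ·φ̇ = r ω cosθ.
L cosφ = √(L² − r² sin²θ) = 0.19028 m.
|ω_rod| = r ω |cosθ| / √(L² − r² sin²θ) = 0.0387·175.5·0.84526/0.19028 = 30.178 rad/s.

30.2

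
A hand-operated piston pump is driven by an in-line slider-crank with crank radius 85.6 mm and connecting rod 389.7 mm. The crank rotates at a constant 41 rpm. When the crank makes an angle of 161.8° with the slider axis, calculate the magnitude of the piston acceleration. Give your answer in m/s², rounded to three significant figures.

ω = 2π·41/60 = 4.294 rad/s
x(θ) = r cosθ + √(L² − r² sin²θ); with ω constant, a = ω²·d²x/dθ².
d²x/dθ² = −r cosθ − r²(cos2θ)/√u − r⁴ sin²2θ/(4u^{3/2}),  u = L² − r² sin²θ = 0.151151 m².
Substituting r = 0.0856 m, L = 0.3897 m, θ = 161.8°: d²x/dθ² = +0.066067 m.
a = ω²·d²x/dθ² = (4.294)²·(+0.066067) = +1.2179 m/s²;  |a| = 1.2179 m/s².

1.22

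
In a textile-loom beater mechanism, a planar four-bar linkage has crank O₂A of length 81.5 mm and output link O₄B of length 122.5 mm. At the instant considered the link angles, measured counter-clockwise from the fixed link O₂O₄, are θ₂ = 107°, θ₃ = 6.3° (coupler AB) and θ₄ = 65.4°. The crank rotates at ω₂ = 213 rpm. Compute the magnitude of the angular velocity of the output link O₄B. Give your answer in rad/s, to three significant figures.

ω₂ = 22.31 rad/s (from 213 rpm).
Differentiating the loop-closure r₂e^{iθ₂}+r₃e^{iθ₃}=r₁+r₄e^{iθ₄} gives r₂ω₂e^{iθ₂}+r₃ω₃e^{iθ₃}=r₄ω₄e^{iθ₄}.
Eliminating the other unknown: ω₄ = r₂ω₂ sin(θ₂−θ₃) / [r₄ sin(θ₄−θ₃)].
Numerator sine = +0.98261; denominator sine = +0.85806.
Result = 0.0815·22.31·(+0.98261) / (0.1225·(+0.85806)) = +16.994 rad/s; magnitude 16.994 rad/s.

17.0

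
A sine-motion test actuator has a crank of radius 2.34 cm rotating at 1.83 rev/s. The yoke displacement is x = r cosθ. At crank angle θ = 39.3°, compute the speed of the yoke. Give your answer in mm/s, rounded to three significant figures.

170

ω = 11.5 rad/s (from 1.83 rev/s).
x = r cosθ ⇒ ẋ = −rω sinθ.
|v| = rω|sinθ| = 0.0234·11.5·|sin 39.3°| = 0.17042 m/s = 170.42 mm/s.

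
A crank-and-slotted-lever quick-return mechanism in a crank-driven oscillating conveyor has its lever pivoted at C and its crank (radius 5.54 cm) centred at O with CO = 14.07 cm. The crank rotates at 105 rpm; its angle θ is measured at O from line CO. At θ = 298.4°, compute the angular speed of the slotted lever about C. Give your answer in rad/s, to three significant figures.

ω = 11 rad/s (from 105 rpm).
Crank pin A relative to C: A = (d + r cosθ, r sinθ); lever angle φ = atan2(r sinθ, d + r cosθ).
Differentiating tanφ: φ̇ = rω(d cosθ + r)/(d² + r² + 2dr cosθ).
d² + r² + 2dr cosθ = |CA|² = 0.0302804 m²;  d cosθ + r = +0.12232 m.
|ω_lever| = |0.0554·11·+0.12232| / 0.0302804 = 2.4607 rad/s.

2.46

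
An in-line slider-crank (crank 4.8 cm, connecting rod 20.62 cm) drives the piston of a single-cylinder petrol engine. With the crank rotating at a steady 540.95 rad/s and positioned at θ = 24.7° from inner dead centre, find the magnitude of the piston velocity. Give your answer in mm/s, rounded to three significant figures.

13200

ω = 541 rad/s
For an in-line slider-crank, x = r cosθ + √(L² − r² sin²θ), so v = −rω sinθ·[1 + r cosθ/√(L² − r² sin²θ)].
With r = 0.048 m, L = 0.2062 m, θ = 24.7°: √(L² − r² sin²θ) = 0.20522 m.
v = −0.048·541·0.41787·[1 + 0.048·0.90851/0.20522] = -13.156 m/s.
|v| = 13.156 m/s = 13156 mm/s.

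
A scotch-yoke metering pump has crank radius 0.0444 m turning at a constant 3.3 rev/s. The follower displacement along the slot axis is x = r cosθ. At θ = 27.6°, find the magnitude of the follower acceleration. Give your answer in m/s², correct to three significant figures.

ω = 20.73 rad/s (from 3.3 rev/s).
x = r cosθ ⇒ ẍ = −rω² cosθ (ω constant).
|a| = rω²|cosθ| = 0.0444·(20.73)²·|cos 27.6°| = 16.916 m/s².

16.9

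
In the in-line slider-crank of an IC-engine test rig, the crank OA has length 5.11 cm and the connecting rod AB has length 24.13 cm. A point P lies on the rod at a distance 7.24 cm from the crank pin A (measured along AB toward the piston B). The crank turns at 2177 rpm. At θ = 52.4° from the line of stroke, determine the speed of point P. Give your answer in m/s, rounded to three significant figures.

10.8

ω = 228 rad/s.  Crank-pin speed |V_A| = rω = 11.65 m/s, perpendicular to OA.
Rod angle: sinφ = −(r/L) sinθ ⇒ φ = -9.659°; ω_rod = −rω cosθ/√(L²−r²sin²θ) = -29.88 rad/s.
V_P = V_A + ω_rod × AP, with AP = 0.0724 m along the rod.
Components: V_Px = −rω sinθ − a·ω_rod·sinφ = -9.5928 m/s;  V_Py = rω cosθ + a·ω_rod·cosφ = +4.9752 m/s.
|V_P| = √(V_Px² + V_Py²) = 10.806 m/s.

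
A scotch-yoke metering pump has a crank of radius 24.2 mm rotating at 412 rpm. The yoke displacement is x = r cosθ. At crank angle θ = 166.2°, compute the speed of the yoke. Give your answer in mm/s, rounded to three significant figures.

249

ω = 43.14 rad/s (from 412 rpm).
x = r cosθ ⇒ ẋ = −rω sinθ.
|v| = rω|sinθ| = 0.0242·43.14·|sin 166.2°| = 0.24905 m/s = 249.05 mm/s.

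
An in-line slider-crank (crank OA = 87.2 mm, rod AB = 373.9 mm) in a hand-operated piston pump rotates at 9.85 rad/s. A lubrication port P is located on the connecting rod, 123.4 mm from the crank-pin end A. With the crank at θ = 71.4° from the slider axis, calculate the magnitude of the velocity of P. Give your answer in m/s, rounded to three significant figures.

0.854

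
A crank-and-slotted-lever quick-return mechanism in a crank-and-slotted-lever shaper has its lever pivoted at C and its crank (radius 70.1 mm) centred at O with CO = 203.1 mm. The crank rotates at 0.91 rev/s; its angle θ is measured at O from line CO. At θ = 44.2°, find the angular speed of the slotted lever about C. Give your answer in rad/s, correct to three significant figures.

1.30

ω = 5.718 rad/s (from 0.91 rev/s).
Crank pin A relative to C: A = (d + r cosθ, r sinθ); lever angle φ = atan2(r sinθ, d + r cosθ).
Differentiating tanφ: φ̇ = rω(d cosθ + r)/(d² + r² + 2dr cosθ).
d² + r² + 2dr cosθ = |CA|² = 0.0665774 m²;  d cosθ + r = +0.2157 m.
|ω_lever| = |0.0701·5.718·+0.2157| / 0.0665774 = 1.2986 rad/s.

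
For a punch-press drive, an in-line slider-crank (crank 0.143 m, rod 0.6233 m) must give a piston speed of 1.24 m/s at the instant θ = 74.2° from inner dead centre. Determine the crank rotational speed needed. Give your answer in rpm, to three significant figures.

80.9

For an in-line slider-crank, |v_piston| = rω|sinθ|·[1 + r cosθ/√(L² − r² sin²θ)].
With r = 0.143 m, L = 0.6233 m, θ = 74.2°: the bracketed kinematic factor |dx/dθ| = 0.14641 m.
ω = v/|dx/dθ| = 1.24/0.14641 = 8.4694 rad/s.
N = 60ω/(2π) = 80.877 rpm.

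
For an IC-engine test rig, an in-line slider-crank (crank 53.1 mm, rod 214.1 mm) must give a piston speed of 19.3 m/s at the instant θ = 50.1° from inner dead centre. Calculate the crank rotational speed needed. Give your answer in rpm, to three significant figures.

3890

For an in-line slider-crank, |v_piston| = rω|sinθ|·[1 + r cosθ/√(L² − r² sin²θ)].
With r = 0.0531 m, L = 0.2141 m, θ = 50.1°: the bracketed kinematic factor |dx/dθ| = 0.047338 m.
ω = v/|dx/dθ| = 19.3/0.047338 = 407.71 rad/s.
N = 60ω/(2π) = 3893.3 rpm.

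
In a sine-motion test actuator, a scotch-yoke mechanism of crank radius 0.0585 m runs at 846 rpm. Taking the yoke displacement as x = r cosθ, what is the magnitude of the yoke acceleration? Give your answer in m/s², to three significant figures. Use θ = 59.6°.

ω = 88.59 rad/s (from 846 rpm).
x = r cosθ ⇒ ẍ = −rω² cosθ (ω constant).
|a| = rω²|cosθ| = 0.0585·(88.59)²·|cos 59.6°| = 232.34 m/s².

232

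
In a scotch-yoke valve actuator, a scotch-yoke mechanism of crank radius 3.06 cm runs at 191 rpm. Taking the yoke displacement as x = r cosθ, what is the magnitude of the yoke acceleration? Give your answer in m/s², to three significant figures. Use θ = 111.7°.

4.53

ω = 20 rad/s (from 191 rpm).
x = r cosθ ⇒ ẍ = −rω² cosθ (ω constant).
|a| = rω²|cosθ| = 0.0306·(20)²·|cos 111.7°| = 4.5264 m/s².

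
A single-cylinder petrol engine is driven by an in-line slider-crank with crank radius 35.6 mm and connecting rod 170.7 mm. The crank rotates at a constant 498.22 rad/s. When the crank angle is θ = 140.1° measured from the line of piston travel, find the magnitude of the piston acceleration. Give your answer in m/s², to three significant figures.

ω = 498.2 rad/s
x(θ) = r cosθ + √(L² − r² sin²θ); with ω constant, a = ω²·d²x/dθ².
d²x/dθ² = −r cosθ − r²(cos2θ)/√u − r⁴ sin²2θ/(4u^{3/2}),  u = L² − r² sin²θ = 0.028617 m².
Substituting r = 0.0356 m, L = 0.1707 m, θ = 140.1°: d²x/dθ² = +0.025904 m.
a = ω²·d²x/dθ² = (498.2)²·(+0.025904) = +6430 m/s²;  |a| = 6430 m/s².

6430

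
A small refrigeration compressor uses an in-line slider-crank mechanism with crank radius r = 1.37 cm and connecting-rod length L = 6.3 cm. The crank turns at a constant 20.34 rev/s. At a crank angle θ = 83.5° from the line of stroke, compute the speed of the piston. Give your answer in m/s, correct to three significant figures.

ω = 2π·20.3 = 127.8 rad/s
For an in-line slider-crank, x = r cosθ + √(L² − r² sin²θ), so v = −rω sinθ·[1 + r cosθ/√(L² − r² sin²θ)].
With r = 0.0137 m, L = 0.063 m, θ = 83.5°: √(L² − r² sin²θ) = 0.061512 m.
v = −0.0137·127.8·0.99357·[1 + 0.0137·0.11320/0.061512] = -1.7835 m/s.
|v| = 1.7835 m/s.

1.78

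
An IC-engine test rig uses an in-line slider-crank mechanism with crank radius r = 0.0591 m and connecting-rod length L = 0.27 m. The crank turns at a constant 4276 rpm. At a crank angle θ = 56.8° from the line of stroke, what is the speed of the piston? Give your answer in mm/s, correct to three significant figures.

24800

ω = 2π·4276/60 = 447.8 rad/s
For an in-line slider-crank, x = r cosθ + √(L² − r² sin²θ), so v = −rω sinθ·[1 + r cosθ/√(L² − r² sin²θ)].
With r = 0.0591 m, L = 0.27 m, θ = 56.8°: √(L² − r² sin²θ) = 0.26543 m.
v = −0.0591·447.8·0.83676·[1 + 0.0591·0.54756/0.26543] = -24.844 m/s.
|v| = 24.844 m/s = 24844 mm/s.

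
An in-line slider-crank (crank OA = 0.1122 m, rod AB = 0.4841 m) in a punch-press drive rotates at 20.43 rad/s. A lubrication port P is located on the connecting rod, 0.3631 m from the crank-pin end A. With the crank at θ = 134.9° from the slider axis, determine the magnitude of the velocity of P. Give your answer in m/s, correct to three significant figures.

1.48

ω = 20.43 rad/s.  Crank-pin speed |V_A| = rω = 2.2922 m/s, perpendicular to OA.
Rod angle: sinφ = −(r/L) sinθ ⇒ φ = -9.449°; ω_rod = −rω cosθ/√(L²−r²sin²θ) = +3.3883 rad/s.
V_P = V_A + ω_rod × AP, with AP = 0.3631 m along the rod.
Components: V_Px = −rω sinθ − a·ω_rod·sinφ = -1.4217 m/s;  V_Py = rω cosθ + a·ω_rod·cosφ = -0.40442 m/s.
|V_P| = √(V_Px² + V_Py²) = 1.4781 m/s.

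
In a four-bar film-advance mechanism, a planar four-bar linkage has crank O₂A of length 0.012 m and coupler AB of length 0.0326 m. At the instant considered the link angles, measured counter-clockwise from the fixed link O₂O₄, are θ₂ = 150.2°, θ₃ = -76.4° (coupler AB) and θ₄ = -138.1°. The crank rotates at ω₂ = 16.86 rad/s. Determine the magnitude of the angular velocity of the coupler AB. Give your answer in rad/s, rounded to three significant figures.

6.69

ω₂ = 16.86 rad/s
Differentiating the loop-closure r₂e^{iθ₂}+r₃e^{iθ₃}=r₁+r₄e^{iθ₄} gives r₂ω₂e^{iθ₂}+r₃ω₃e^{iθ₃}=r₄ω₄e^{iθ₄}.
Eliminating the other unknown: ω₃ = r₂ω₂ sin(θ₄−θ₂) / [r₃ sin(θ₃−θ₄)].
Numerator sine = +0.94943; denominator sine = +0.88048.
Result = 0.012·16.86·(+0.94943) / (0.0326·(+0.88048)) = +6.6921 rad/s; magnitude 6.6921 rad/s.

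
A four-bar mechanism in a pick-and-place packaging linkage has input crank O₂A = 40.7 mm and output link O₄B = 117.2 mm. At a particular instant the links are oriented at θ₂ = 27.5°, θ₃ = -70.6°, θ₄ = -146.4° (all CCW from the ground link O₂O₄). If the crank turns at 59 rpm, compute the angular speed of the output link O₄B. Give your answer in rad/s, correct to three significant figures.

2.19

ω₂ = 6.178 rad/s (from 59 rpm).
Differentiating the loop-closure r₂e^{iθ₂}+r₃e^{iθ₃}=r₁+r₄e^{iθ₄} gives r₂ω₂e^{iθ₂}+r₃ω₃e^{iθ₃}=r₄ω₄e^{iθ₄}.
Eliminating the other unknown: ω₄ = r₂ω₂ sin(θ₂−θ₃) / [r₄ sin(θ₄−θ₃)].
Numerator sine = +0.99002; denominator sine = -0.96945.
Result = 0.0407·6.178·(+0.99002) / (0.1172·(-0.96945)) = -2.1911 rad/s; magnitude 2.1911 rad/s.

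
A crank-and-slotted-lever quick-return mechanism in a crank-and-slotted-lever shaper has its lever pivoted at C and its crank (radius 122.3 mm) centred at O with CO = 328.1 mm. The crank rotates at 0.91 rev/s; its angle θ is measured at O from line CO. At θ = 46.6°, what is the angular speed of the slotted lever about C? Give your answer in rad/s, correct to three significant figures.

ω = 5.718 rad/s (from 0.91 rev/s).
Crank pin A relative to C: A = (d + r cosθ, r sinθ); lever angle φ = atan2(r sinθ, d + r cosθ).
Differentiating tanφ: φ̇ = rω(d cosθ + r)/(d² + r² + 2dr cosθ).
d² + r² + 2dr cosθ = |CA|² = 0.177748 m²;  d cosθ + r = +0.34773 m.
|ω_lever| = |0.1223·5.718·+0.34773| / 0.177748 = 1.368 rad/s.

1.37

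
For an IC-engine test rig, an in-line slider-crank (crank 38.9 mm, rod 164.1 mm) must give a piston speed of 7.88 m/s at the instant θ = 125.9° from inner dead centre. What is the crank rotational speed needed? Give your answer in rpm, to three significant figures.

For an in-line slider-crank, |v_piston| = rω|sinθ|·[1 + r cosθ/√(L² − r² sin²θ)].
With r = 0.0389 m, L = 0.1641 m, θ = 125.9°: the bracketed kinematic factor |dx/dθ| = 0.027048 m.
ω = v/|dx/dθ| = 7.88/0.027048 = 291.34 rad/s.
N = 60ω/(2π) = 2782.1 rpm.

2780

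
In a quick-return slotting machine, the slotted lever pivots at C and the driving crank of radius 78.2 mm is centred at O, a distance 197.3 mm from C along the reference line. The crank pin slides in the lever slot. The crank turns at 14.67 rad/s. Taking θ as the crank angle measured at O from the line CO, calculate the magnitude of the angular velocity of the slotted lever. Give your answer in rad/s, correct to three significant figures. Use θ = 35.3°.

ω = 14.67 rad/s
Crank pin A relative to C: A = (d + r cosθ, r sinθ); lever angle φ = atan2(r sinθ, d + r cosθ).
Differentiating tanφ: φ̇ = rω(d cosθ + r)/(d² + r² + 2dr cosθ).
d² + r² + 2dr cosθ = |CA|² = 0.0702267 m²;  d cosθ + r = +0.23922 m.
|ω_lever| = |0.0782·14.67·+0.23922| / 0.0702267 = 3.9079 rad/s.

3.91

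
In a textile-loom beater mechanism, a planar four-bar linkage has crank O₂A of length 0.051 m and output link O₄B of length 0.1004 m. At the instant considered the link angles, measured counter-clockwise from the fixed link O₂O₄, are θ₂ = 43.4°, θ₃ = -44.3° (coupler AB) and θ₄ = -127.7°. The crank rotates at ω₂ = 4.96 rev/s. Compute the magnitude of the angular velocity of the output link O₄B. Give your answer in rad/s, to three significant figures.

15.9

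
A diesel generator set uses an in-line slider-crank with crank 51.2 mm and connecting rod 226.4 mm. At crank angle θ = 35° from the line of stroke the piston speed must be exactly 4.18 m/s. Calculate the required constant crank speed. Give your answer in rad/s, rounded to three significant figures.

For an in-line slider-crank, |v_piston| = rω|sinθ|·[1 + r cosθ/√(L² − r² sin²θ)].
With r = 0.0512 m, L = 0.2264 m, θ = 35°: the bracketed kinematic factor |dx/dθ| = 0.034854 m.
ω = v/|dx/dθ| = 4.18/0.034854 = 119.93 rad/s.

120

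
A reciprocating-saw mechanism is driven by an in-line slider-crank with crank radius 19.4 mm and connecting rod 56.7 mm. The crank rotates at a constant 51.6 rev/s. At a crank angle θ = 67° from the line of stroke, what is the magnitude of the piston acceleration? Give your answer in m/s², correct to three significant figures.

ω = 2π·51.6 = 324.2 rad/s
x(θ) = r cosθ + √(L² − r² sin²θ); with ω constant, a = ω²·d²x/dθ².
d²x/dθ² = −r cosθ − r²(cos2θ)/√u − r⁴ sin²2θ/(4u^{3/2}),  u = L² − r² sin²θ = 0.00289599 m².
Substituting r = 0.0194 m, L = 0.0567 m, θ = 67°: d²x/dθ² = -0.0028396 m.
a = ω²·d²x/dθ² = (324.2)²·(-0.0028396) = -298.48 m/s²;  |a| = 298.48 m/s².

298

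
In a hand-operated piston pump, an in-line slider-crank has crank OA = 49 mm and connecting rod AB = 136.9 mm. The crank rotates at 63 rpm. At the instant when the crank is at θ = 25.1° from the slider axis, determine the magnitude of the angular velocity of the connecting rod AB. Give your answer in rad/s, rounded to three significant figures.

ω = 6.597 rad/s (converted from 63 rpm).
The rod makes angle φ with the slider axis where L sinφ = r sinθ; differentiating, L cosφ·φ̇ = r ω cosθ.
L cosφ = √(L² − r² sin²θ) = 0.13531 m.
|ω_rod| = r ω |cosθ| / √(L² − r² sin²θ) = 0.049·6.597·0.90557/0.13531 = 2.1635 rad/s.

2.16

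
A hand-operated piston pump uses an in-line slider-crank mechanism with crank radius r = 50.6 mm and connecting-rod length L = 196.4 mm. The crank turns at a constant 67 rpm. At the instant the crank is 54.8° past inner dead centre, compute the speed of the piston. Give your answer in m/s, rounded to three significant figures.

ω = 2π·67/60 = 7.016 rad/s
For an in-line slider-crank, x = r cosθ + √(L² − r² sin²θ), so v = −rω sinθ·[1 + r cosθ/√(L² − r² sin²θ)].
With r = 0.0506 m, L = 0.1964 m, θ = 54.8°: √(L² − r² sin²θ) = 0.192 m.
v = −0.0506·7.016·0.81714·[1 + 0.0506·0.57643/0.192] = -0.33417 m/s.
|v| = 0.33417 m/s.

0.334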